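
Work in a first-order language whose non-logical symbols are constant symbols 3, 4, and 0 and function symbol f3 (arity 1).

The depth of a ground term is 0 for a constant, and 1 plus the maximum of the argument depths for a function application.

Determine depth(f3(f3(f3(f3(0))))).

4

depth(f3(0)) = 1 + depth(0) = 1 + 0 = 1
depth(f3(f3(0))) = 1 + depth(f3(0)) = 1 + 1 = 2
depth(f3(f3(f3(0)))) = 1 + depth(f3(f3(0))) = 1 + 2 = 3
depth(f3(f3(f3(f3(0))))) = 1 + depth(f3(f3(f3(0)))) = 1 + 3 = 4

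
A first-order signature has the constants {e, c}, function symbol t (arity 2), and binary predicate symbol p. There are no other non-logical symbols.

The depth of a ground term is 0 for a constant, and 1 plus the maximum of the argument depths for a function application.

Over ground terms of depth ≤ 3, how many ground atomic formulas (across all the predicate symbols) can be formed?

2090916

First count ground terms of depth ≤ 3.
If N_k denotes the number of depth-≤k ground terms, the 2 constants give N_0 = 2, and each function symbol of arity r contributes N_{k-1}^r new terms at level k: N_k = 2 + N_{k-1}^2.
N_0 = 2
N_1 = 2 + 2^2 = 6
N_2 = 2 + 6^2 = 38
N_3 = 2 + 38^2 = 1446
So |H| = 1446.
For each predicate symbol, the number of ground atoms is |H| raised to its arity; summing:
  p: 1446^2 = 2090916
Total ground atoms: 2090916.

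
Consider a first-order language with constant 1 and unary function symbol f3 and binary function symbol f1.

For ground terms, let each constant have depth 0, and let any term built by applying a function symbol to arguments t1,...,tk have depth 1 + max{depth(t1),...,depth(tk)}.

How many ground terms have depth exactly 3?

If N_k denotes the number of depth-≤k ground terms, the 1 constant gives N_0 = 1, and each function symbol of arity r contributes N_{k-1}^r new terms at level k: N_k = 1 + N_{k-1} + N_{k-1}^2.
N_0 = 1
N_1 = 1 + 1 + 1^2 = 3
N_2 = 1 + 3 + 3^2 = 13
N_3 = 1 + 13 + 13^2 = 183
Terms of depth exactly 3: N_3 − N_2 = 183 − 13 = 170.

170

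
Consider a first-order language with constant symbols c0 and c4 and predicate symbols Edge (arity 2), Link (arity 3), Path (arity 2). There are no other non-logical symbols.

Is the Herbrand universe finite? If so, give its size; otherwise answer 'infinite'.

2

There are no function symbols, so every ground term is one of the 2 constants.
The Herbrand universe is {c0, c4}, which is finite with 2 elements.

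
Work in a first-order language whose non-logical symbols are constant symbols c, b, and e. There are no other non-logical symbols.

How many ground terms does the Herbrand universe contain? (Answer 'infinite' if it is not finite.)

There are no function symbols, so every ground term is one of the 3 constants.
The Herbrand universe is {c, b, e}, which is finite with 3 elements.

3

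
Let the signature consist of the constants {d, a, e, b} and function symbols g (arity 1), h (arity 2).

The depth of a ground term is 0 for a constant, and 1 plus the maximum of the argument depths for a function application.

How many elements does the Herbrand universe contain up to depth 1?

24

Let N_k = |{terms of depth ≤ k}|. Then N_0 = 4 and N_k = 4 + N_{k-1} + N_{k-1}^2 for k ≥ 1 (one summand per function symbol, arity giving the exponent).
N_0 = 4
N_1 = 4 + 4 + 4^2 = 24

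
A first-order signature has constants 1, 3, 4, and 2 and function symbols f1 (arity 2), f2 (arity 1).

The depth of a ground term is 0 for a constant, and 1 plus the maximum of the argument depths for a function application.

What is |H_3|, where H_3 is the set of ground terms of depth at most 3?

If N_k denotes the number of depth-≤k ground terms, the 4 constants give N_0 = 4, and each function symbol of arity r contributes N_{k-1}^r new terms at level k: N_k = 4 + N_{k-1}^2 + N_{k-1}.
N_0 = 4
N_1 = 4 + 4^2 + 4 = 24
N_2 = 4 + 24^2 + 24 = 604
N_3 = 4 + 604^2 + 604 = 365424

365424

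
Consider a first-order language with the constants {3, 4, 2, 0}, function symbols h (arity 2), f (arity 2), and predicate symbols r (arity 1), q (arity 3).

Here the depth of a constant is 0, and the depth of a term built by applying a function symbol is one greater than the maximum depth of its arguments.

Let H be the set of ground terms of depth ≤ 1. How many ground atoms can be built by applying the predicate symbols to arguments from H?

46692

First count ground terms of depth ≤ 1.
If N_k denotes the number of depth-≤k ground terms, the 4 constants give N_0 = 4, and each function symbol of arity r contributes N_{k-1}^r new terms at level k: N_k = 4 + N_{k-1}^2 + N_{k-1}^2.
N_0 = 4
N_1 = 4 + 4^2 + 4^2 = 36
So |H| = 36.
A ground atom is a predicate applied to a tuple of terms from H, so the count is the sum over predicates of |H|^arity:
  r: 36;  q: 36^3 = 46656
Total ground atoms: 36 + 46656 = 46692.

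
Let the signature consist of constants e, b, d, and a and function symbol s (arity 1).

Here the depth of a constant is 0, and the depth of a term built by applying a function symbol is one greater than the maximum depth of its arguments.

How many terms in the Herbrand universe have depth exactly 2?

4

Write N_k for the number of ground terms of depth ≤ k. A term of depth ≤ k is either a constant or a function symbol applied to arguments of depth ≤ k−1, so N_k = 4 + N_{k-1}.
N_0 = 4
N_1 = 4 + 4 = 8
N_2 = 4 + 8 = 12
Terms of depth exactly 2: N_2 − N_1 = 12 − 8 = 4.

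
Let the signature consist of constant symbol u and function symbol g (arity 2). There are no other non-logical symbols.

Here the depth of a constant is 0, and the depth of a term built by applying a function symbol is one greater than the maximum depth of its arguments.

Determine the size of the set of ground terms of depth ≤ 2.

5

Let N_k = |{terms of depth ≤ k}|. Then N_0 = 1 and N_k = 1 + N_{k-1}^2 for k ≥ 1 (one summand per function symbol, arity giving the exponent).
N_0 = 1
N_1 = 1 + 1^2 = 2
N_2 = 1 + 2^2 = 5
Explicitly: u, g(u, u), g(u, g(u, u)), g(g(u, u), u), g(g(u, u), g(u, u)).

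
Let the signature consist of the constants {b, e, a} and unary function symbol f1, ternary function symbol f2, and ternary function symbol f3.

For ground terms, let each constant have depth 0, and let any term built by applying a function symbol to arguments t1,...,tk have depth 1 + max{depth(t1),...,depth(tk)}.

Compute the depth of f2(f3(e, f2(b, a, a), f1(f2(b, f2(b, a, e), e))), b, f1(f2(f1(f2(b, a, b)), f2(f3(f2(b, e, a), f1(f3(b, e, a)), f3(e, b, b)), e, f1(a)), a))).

depth(f2(b, a, a)) = 1 + max(0, 0, 0) = 1
depth(f2(b, a, e)) = 1 + max(0, 0, 0) = 1
depth(f2(b, f2(b, a, e), e)) = 1 + max(0, 1, 0) = 2
depth(f1(f2(b, f2(b, a, e), e))) = 1 + depth(f2(b, f2(b, a, e), e)) = 1 + 2 = 3
depth(f3(e, f2(b, a, a), f1(f2(b, f2(b, a, e), e)))) = 1 + max(0, 1, 3) = 4
depth(f2(b, a, b)) = 1 + max(0, 0, 0) = 1
depth(f1(f2(b, a, b))) = 1 + depth(f2(b, a, b)) = 1 + 1 = 2
depth(f2(b, e, a)) = 1 + max(0, 0, 0) = 1
depth(f3(b, e, a)) = 1 + max(0, 0, 0) = 1
depth(f1(f3(b, e, a))) = 1 + depth(f3(b, e, a)) = 1 + 1 = 2
depth(f3(e, b, b)) = 1 + max(0, 0, 0) = 1
depth(f3(f2(b, e, a), f1(f3(b, e, a)), f3(e, b, b))) = 1 + max(1, 2, 1) = 3
depth(f1(a)) = 1 + depth(a) = 1 + 0 = 1
depth(f2(f3(f2(b, e, a), f1(f3(b, e, a)), f3(e, b, b)), e, f1(a))) = 1 + max(3, 0, 1) = 4
depth(f2(f1(f2(b, a, b)), f2(f3(f2(b, e, a), f1(f3(b, e, a)), f3(e, b, b)), e, f1(a)), a)) = 1 + max(2, 4, 0) = 5
depth(f1(f2(f1(f2(b, a, b)), f2(f3(f2(b, e, a), f1(f3(b, e, a)), f3(e, b, b)), e, f1(a)), a))) = 1 + depth(f2(f1(f2(b, a, b)), f2(f3(f2(b, e, a), f1(f3(b, e, a)), f3(e, b, b)), e, f1(a)), a)) = 1 + 5 = 6
depth(f2(f3(e, f2(b, a, a), f1(f2(b, f2(b, a, e), e))), b, f1(f2(f1(f2(b, a, b)), f2(f3(f2(b, e, a), f1(f3(b, e, a)), f3(e, b, b)), e, f1(a)), a)))) = 1 + max(4, 0, 6) = 7

7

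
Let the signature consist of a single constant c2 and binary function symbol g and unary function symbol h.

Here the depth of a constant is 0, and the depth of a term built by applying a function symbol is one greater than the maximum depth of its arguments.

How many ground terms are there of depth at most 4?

33673

Let N_k = |{terms of depth ≤ k}|. Then N_0 = 1 and N_k = 1 + N_{k-1}^2 + N_{k-1} for k ≥ 1 (one summand per function symbol, arity giving the exponent).
N_0 = 1
N_1 = 1 + 1^2 + 1 = 3
N_2 = 1 + 3^2 + 3 = 13
N_3 = 1 + 13^2 + 13 = 183
N_4 = 1 + 183^2 + 183 = 33673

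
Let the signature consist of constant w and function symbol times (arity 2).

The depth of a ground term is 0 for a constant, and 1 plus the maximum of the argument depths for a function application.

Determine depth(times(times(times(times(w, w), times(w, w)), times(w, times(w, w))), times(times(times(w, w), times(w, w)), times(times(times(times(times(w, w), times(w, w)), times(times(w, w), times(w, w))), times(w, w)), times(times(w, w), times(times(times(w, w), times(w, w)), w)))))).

depth(times(w, w)) = 1 + max(0, 0) = 1
depth(times(times(w, w), times(w, w))) = 1 + max(1, 1) = 2
depth(times(w, times(w, w))) = 1 + max(0, 1) = 2
depth(times(times(times(w, w), times(w, w)), times(w, times(w, w)))) = 1 + max(2, 2) = 3
depth(times(times(times(w, w), times(w, w)), times(times(w, w), times(w, w)))) = 1 + max(2, 2) = 3
depth(times(times(times(times(w, w), times(w, w)), times(times(w, w), times(w, w))), times(w, w))) = 1 + max(3, 1) = 4
depth(times(times(times(w, w), times(w, w)), w)) = 1 + max(2, 0) = 3
depth(times(times(w, w), times(times(times(w, w), times(w, w)), w))) = 1 + max(1, 3) = 4
depth(times(times(times(times(times(w, w), times(w, w)), times(times(w, w), times(w, w))), times(w, w)), times(times(w, w), times(times(times(w, w), times(w, w)), w)))) = 1 + max(4, 4) = 5
depth(times(times(times(w, w), times(w, w)), times(times(times(times(times(w, w), times(w, w)), times(times(w, w), times(w, w))), times(w, w)), times(times(w, w), times(times(times(w, w), times(w, w)), w))))) = 1 + max(2, 5) = 6
depth(times(times(times(times(w, w), times(w, w)), times(w, times(w, w))), times(times(times(w, w), times(w, w)), times(times(times(times(times(w, w), times(w, w)), times(times(w, w), times(w, w))), times(w, w)), times(times(w, w), times(times(times(w, w), times(w, w)), w)))))) = 1 + max(3, 6) = 7

7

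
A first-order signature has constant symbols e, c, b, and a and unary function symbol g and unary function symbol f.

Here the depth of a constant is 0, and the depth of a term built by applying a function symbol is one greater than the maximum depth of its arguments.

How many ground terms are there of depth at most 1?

12

Write N_k for the number of ground terms of depth ≤ k. A term of depth ≤ k is either a constant or a function symbol applied to arguments of depth ≤ k−1, so N_k = 4 + N_{k-1} + N_{k-1}.
N_0 = 4
N_1 = 4 + 4 + 4 = 12
Explicitly: e, c, b, a, g(e), g(c), g(b), g(a), f(e), f(c), f(b), f(a).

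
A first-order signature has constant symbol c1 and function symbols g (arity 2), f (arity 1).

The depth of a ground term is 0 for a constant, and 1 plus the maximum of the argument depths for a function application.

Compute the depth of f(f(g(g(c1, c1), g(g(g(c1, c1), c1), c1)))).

6

depth(g(c1, c1)) = 1 + max(0, 0) = 1
depth(g(g(c1, c1), c1)) = 1 + max(1, 0) = 2
depth(g(g(g(c1, c1), c1), c1)) = 1 + max(2, 0) = 3
depth(g(g(c1, c1), g(g(g(c1, c1), c1), c1))) = 1 + max(1, 3) = 4
depth(f(g(g(c1, c1), g(g(g(c1, c1), c1), c1)))) = 1 + depth(g(g(c1, c1), g(g(g(c1, c1), c1), c1))) = 1 + 4 = 5
depth(f(f(g(g(c1, c1), g(g(g(c1, c1), c1), c1))))) = 1 + depth(f(g(g(c1, c1), g(g(g(c1, c1), c1), c1)))) = 1 + 5 = 6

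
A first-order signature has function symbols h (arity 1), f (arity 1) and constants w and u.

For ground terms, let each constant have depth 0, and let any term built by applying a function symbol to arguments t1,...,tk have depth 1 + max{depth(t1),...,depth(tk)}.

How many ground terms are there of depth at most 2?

Let N_k count ground terms of depth at most k. Each non-constant term of depth ≤ k is some function symbol applied to depth-≤(k−1) arguments, giving N_k = 2 + N_{k-1} + N_{k-1}.
N_0 = 2
N_1 = 2 + 2 + 2 = 6
N_2 = 2 + 6 + 6 = 14

14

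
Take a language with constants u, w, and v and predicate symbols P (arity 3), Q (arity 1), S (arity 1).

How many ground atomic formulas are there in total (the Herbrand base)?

33

With no function symbols, the Herbrand universe is just the 3 constants.
Ground atoms per predicate: P: 3^3 = 27, Q: 3, S: 3.
Herbrand base size = 27 + 3 + 3 = 33.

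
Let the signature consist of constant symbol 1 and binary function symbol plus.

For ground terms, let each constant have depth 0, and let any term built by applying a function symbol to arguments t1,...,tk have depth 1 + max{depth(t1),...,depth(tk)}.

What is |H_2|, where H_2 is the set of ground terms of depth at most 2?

Write N_k for the number of ground terms of depth ≤ k. A term of depth ≤ k is either a constant or a function symbol applied to arguments of depth ≤ k−1, so N_k = 1 + N_{k-1}^2.
N_0 = 1
N_1 = 1 + 1^2 = 2
N_2 = 1 + 2^2 = 5

5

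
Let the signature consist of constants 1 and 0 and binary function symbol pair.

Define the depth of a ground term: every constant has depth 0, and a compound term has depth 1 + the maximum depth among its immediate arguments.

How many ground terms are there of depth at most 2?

Write N_k for the number of ground terms of depth ≤ k. A term of depth ≤ k is either a constant or a function symbol applied to arguments of depth ≤ k−1, so N_k = 2 + N_{k-1}^2.
N_0 = 2
N_1 = 2 + 2^2 = 6
N_2 = 2 + 6^2 = 38

38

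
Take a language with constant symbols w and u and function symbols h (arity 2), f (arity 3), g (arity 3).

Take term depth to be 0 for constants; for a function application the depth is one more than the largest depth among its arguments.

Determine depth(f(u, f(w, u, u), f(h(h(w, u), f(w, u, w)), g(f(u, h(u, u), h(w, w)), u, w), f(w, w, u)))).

5

depth(f(w, u, u)) = 1 + max(0, 0, 0) = 1
depth(h(w, u)) = 1 + max(0, 0) = 1
depth(f(w, u, w)) = 1 + max(0, 0, 0) = 1
depth(h(h(w, u), f(w, u, w))) = 1 + max(1, 1) = 2
depth(h(u, u)) = 1 + max(0, 0) = 1
depth(h(w, w)) = 1 + max(0, 0) = 1
depth(f(u, h(u, u), h(w, w))) = 1 + max(0, 1, 1) = 2
depth(g(f(u, h(u, u), h(w, w)), u, w)) = 1 + max(2, 0, 0) = 3
depth(f(w, w, u)) = 1 + max(0, 0, 0) = 1
depth(f(h(h(w, u), f(w, u, w)), g(f(u, h(u, u), h(w, w)), u, w), f(w, w, u))) = 1 + max(2, 3, 1) = 4
depth(f(u, f(w, u, u), f(h(h(w, u), f(w, u, w)), g(f(u, h(u, u), h(w, w)), u, w), f(w, w, u)))) = 1 + max(0, 1, 4) = 5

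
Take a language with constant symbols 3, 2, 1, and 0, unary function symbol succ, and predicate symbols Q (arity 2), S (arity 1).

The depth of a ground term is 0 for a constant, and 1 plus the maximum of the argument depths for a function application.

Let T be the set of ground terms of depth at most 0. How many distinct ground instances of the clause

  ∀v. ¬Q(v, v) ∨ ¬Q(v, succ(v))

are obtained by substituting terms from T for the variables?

Ground terms of depth ≤ 0:
  Write N_k for the number of ground terms of depth ≤ k. A term of depth ≤ k is either a constant or a function symbol applied to arguments of depth ≤ k−1, so N_k = 4 + N_{k-1}.
  N_0 = 4
  Explicitly: 3, 2, 1, 0.
So there are 4 ground terms available for substitution.
The clause has 1 distinct variable (v), which appears in the body. In the free term algebra distinct substitutions yield syntactically distinct ground instances.
Number of ground instances = 4.

4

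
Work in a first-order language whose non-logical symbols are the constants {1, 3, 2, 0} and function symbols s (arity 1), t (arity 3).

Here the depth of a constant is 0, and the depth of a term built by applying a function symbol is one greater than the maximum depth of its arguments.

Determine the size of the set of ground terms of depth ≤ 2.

373324

Let N_k count ground terms of depth at most k. Each non-constant term of depth ≤ k is some function symbol applied to depth-≤(k−1) arguments, giving N_k = 4 + N_{k-1} + N_{k-1}^3.
N_0 = 4
N_1 = 4 + 4 + 4^3 = 72
N_2 = 4 + 72 + 72^3 = 373324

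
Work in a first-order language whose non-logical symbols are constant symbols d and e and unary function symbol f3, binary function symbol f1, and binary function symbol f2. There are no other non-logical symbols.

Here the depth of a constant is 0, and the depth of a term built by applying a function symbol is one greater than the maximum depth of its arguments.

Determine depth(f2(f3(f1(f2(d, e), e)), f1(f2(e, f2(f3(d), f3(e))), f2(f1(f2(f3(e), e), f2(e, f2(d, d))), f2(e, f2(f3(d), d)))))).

depth(f2(d, e)) = 1 + max(0, 0) = 1
depth(f1(f2(d, e), e)) = 1 + max(1, 0) = 2
depth(f3(f1(f2(d, e), e))) = 1 + depth(f1(f2(d, e), e)) = 1 + 2 = 3
depth(f3(d)) = 1 + depth(d) = 1 + 0 = 1
depth(f3(e)) = 1 + depth(e) = 1 + 0 = 1
depth(f2(f3(d), f3(e))) = 1 + max(1, 1) = 2
depth(f2(e, f2(f3(d), f3(e)))) = 1 + max(0, 2) = 3
depth(f2(f3(e), e)) = 1 + max(1, 0) = 2
depth(f2(d, d)) = 1 + max(0, 0) = 1
depth(f2(e, f2(d, d))) = 1 + max(0, 1) = 2
depth(f1(f2(f3(e), e), f2(e, f2(d, d)))) = 1 + max(2, 2) = 3
depth(f2(f3(d), d)) = 1 + max(1, 0) = 2
depth(f2(e, f2(f3(d), d))) = 1 + max(0, 2) = 3
depth(f2(f1(f2(f3(e), e), f2(e, f2(d, d))), f2(e, f2(f3(d), d)))) = 1 + max(3, 3) = 4
depth(f1(f2(e, f2(f3(d), f3(e))), f2(f1(f2(f3(e), e), f2(e, f2(d, d))), f2(e, f2(f3(d), d))))) = 1 + max(3, 4) = 5
depth(f2(f3(f1(f2(d, e), e)), f1(f2(e, f2(f3(d), f3(e))), f2(f1(f2(f3(e), e), f2(e, f2(d, d))), f2(e, f2(f3(d), d)))))) = 1 + max(3, 5) = 6

6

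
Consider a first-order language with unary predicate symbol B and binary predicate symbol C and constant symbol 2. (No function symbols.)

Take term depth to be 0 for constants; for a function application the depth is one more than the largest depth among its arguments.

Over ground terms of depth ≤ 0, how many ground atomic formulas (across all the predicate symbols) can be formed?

First count ground terms of depth ≤ 0.
With no function symbols every ground term is a constant, so there is exactly 1 ground term at every depth bound.
N_0 = 1
So |H| = 1.
For each predicate symbol, the number of ground atoms is |H| raised to its arity; summing:
  B: 1;  C: 1^2 = 1
Total ground atoms: 1 + 1 = 2.

2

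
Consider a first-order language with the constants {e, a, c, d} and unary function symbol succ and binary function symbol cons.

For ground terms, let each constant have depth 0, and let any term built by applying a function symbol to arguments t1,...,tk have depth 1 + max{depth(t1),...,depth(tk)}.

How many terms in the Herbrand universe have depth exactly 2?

580

Let N_k = |{terms of depth ≤ k}|. Then N_0 = 4 and N_k = 4 + N_{k-1} + N_{k-1}^2 for k ≥ 1 (one summand per function symbol, arity giving the exponent).
N_0 = 4
N_1 = 4 + 4 + 4^2 = 24
N_2 = 4 + 24 + 24^2 = 604
Terms of depth exactly 2: N_2 − N_1 = 604 − 24 = 580.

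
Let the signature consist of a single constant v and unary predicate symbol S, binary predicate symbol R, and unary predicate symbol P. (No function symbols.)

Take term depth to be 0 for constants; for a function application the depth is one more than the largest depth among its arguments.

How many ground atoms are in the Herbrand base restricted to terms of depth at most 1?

First count ground terms of depth ≤ 1.
With no function symbols every ground term is a constant, so there is exactly 1 ground term at every depth bound.
N_0 = 1
N_1 = 1
Explicitly: v.
So |H| = 1.
Each predicate of arity r yields |H|^r ground atoms (one per choice of an r-tuple from H):
  S: 1;  R: 1^2 = 1;  P: 1
Total ground atoms: 1 + 1 + 1 = 3.

3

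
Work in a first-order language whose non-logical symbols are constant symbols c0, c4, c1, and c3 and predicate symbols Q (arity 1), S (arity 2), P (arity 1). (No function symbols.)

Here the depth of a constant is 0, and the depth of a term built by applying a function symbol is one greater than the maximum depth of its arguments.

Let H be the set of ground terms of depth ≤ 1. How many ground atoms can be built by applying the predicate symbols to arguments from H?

24

First count ground terms of depth ≤ 1.
With no function symbols every ground term is a constant, so there are exactly 4 ground terms at every depth bound.
N_0 = 4
N_1 = 4
So |H| = 4.
Ground atoms are formed by filling each argument slot of a predicate with a term from H, so an r-ary predicate gives |H|^r atoms:
  Q: 4;  S: 4^2 = 16;  P: 4
Total ground atoms: 4 + 16 + 4 = 24.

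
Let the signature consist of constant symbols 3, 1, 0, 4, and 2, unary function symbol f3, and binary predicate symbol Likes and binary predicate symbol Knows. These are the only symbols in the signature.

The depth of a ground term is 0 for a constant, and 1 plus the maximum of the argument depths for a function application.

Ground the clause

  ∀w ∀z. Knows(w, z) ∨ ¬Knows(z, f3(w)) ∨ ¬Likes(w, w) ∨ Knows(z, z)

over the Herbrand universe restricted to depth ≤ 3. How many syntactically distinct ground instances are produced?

Ground terms of depth ≤ 3:
  If N_k denotes the number of depth-≤k ground terms, the 5 constants give N_0 = 5, and each function symbol of arity r contributes N_{k-1}^r new terms at level k: N_k = 5 + N_{k-1}.
  N_0 = 5
  N_1 = 5 + 5 = 10
  N_2 = 5 + 10 = 15
  N_3 = 5 + 15 = 20
So there are 20 ground terms available for substitution.
There are 2 variables to instantiate (w, z), each occurring in at least one literal, so different choices give different ground instances.
Number of ground instances = 20^2 = 400.

400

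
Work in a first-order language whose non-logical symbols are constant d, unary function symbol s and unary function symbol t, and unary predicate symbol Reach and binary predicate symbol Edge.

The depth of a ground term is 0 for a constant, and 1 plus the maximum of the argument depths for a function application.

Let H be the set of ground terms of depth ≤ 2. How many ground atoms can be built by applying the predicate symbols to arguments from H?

First count ground terms of depth ≤ 2.
Write N_k for the number of ground terms of depth ≤ k. A term of depth ≤ k is either a constant or a function symbol applied to arguments of depth ≤ k−1, so N_k = 1 + N_{k-1} + N_{k-1}.
N_0 = 1
N_1 = 1 + 1 + 1 = 3
N_2 = 1 + 3 + 3 = 7
Explicitly: d, s(d), s(s(d)), s(t(d)), t(d), t(s(d)), t(t(d)).
So |H| = 7.
A ground atom is a predicate applied to a tuple of terms from H, so the count is the sum over predicates of |H|^arity:
  Reach: 7;  Edge: 7^2 = 49
Total ground atoms: 7 + 49 = 56.

56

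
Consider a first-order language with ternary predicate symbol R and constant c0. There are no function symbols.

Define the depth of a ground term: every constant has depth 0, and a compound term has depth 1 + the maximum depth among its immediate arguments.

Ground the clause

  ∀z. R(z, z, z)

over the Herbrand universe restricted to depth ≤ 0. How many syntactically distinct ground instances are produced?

Ground terms of depth ≤ 0:
  With no function symbols every ground term is a constant, so there is exactly 1 ground term at every depth bound.
  N_0 = 1
So there is exactly 1 ground term available for substitution.
The clause has 1 distinct variable (z), which appears in the body. In the free term algebra distinct substitutions yield syntactically distinct ground instances.
Number of ground instances = 1.

1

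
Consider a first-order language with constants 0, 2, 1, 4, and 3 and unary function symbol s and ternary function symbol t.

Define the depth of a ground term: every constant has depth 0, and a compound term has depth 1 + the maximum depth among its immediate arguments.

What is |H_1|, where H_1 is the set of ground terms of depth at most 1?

135

Let N_k = |{terms of depth ≤ k}|. Then N_0 = 5 and N_k = 5 + N_{k-1} + N_{k-1}^3 for k ≥ 1 (one summand per function symbol, arity giving the exponent).
N_0 = 5
N_1 = 5 + 5 + 5^3 = 135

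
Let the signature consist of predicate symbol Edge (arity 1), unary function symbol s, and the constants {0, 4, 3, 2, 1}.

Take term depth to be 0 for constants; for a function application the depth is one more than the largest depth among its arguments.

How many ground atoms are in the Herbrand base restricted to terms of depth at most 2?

First count ground terms of depth ≤ 2.
If N_k denotes the number of depth-≤k ground terms, the 5 constants give N_0 = 5, and each function symbol of arity r contributes N_{k-1}^r new terms at level k: N_k = 5 + N_{k-1}.
N_0 = 5
N_1 = 5 + 5 = 10
N_2 = 5 + 10 = 15
So |H| = 15.
A ground atom is a predicate applied to a tuple of terms from H, so the count is the sum over predicates of |H|^arity:
  Edge: 15
Total ground atoms: 15.

15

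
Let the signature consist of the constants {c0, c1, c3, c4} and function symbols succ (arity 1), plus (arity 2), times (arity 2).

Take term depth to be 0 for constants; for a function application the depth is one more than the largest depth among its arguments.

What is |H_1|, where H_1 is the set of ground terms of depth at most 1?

Let N_k count ground terms of depth at most k. Each non-constant term of depth ≤ k is some function symbol applied to depth-≤(k−1) arguments, giving N_k = 4 + N_{k-1} + N_{k-1}^2 + N_{k-1}^2.
N_0 = 4
N_1 = 4 + 4 + 4^2 + 4^2 = 40

40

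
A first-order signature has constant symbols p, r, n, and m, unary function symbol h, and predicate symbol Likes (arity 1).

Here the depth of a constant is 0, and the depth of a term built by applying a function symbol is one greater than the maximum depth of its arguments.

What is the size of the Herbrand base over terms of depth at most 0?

First count ground terms of depth ≤ 0.
Let N_k = |{terms of depth ≤ k}|. Then N_0 = 4 and N_k = 4 + N_{k-1} for k ≥ 1 (one summand per function symbol, arity giving the exponent).
N_0 = 4
So |H| = 4.
Ground atoms are formed by filling each argument slot of a predicate with a term from H, so an r-ary predicate gives |H|^r atoms:
  Likes: 4
Total ground atoms: 4.

4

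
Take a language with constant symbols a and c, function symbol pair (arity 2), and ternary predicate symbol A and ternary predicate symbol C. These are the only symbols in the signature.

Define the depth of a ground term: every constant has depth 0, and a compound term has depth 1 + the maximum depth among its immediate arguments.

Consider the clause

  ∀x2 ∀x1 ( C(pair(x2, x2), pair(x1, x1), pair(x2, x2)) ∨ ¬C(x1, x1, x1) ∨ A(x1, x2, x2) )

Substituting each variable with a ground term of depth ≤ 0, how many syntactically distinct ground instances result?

Ground terms of depth ≤ 0:
  Let N_k count ground terms of depth at most k. Each non-constant term of depth ≤ k is some function symbol applied to depth-≤(k−1) arguments, giving N_k = 2 + N_{k-1}^2.
  N_0 = 2
  Explicitly: a, c.
So there are 2 ground terms available for substitution.
The clause has 2 distinct variables (x2, x1), each appearing in the body. In the free term algebra distinct substitutions yield syntactically distinct ground instances.
Number of ground instances = 2^2 = 4.

4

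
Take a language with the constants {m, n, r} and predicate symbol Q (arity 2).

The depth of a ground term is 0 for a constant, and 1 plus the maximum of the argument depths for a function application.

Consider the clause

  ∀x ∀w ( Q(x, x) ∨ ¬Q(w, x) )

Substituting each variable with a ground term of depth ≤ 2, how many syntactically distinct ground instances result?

9

Ground terms of depth ≤ 2:
  With no function symbols every ground term is a constant, so there are exactly 3 ground terms at every depth bound.
  N_0 = 3
  N_1 = 3
  N_2 = 3
  Explicitly: m, n, r.
So there are 3 ground terms available for substitution.
The body mentions every one of the 2 quantified variables; since ground terms form a free algebra, no two substitutions collapse to the same formula.
Number of ground instances = 3^2 = 9.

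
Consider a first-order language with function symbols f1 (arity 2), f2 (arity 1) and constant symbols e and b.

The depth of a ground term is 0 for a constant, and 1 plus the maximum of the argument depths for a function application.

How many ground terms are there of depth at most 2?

74

Write N_k for the number of ground terms of depth ≤ k. A term of depth ≤ k is either a constant or a function symbol applied to arguments of depth ≤ k−1, so N_k = 2 + N_{k-1}^2 + N_{k-1}.
N_0 = 2
N_1 = 2 + 2^2 + 2 = 8
N_2 = 2 + 8^2 + 8 = 74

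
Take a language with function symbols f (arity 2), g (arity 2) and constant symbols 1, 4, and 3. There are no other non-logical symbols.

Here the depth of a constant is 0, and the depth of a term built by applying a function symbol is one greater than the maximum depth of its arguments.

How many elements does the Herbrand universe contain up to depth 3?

Count level by level. With function symbols f/2, g/2, the terms of depth ≤ k are the 3 constants together with each function applied to depth-≤(k−1) tuples, so N_k = 3 + N_{k-1}^2 + N_{k-1}^2.
N_0 = 3
N_1 = 3 + 3^2 + 3^2 = 21
N_2 = 3 + 21^2 + 21^2 = 885
N_3 = 3 + 885^2 + 885^2 = 1566453

1566453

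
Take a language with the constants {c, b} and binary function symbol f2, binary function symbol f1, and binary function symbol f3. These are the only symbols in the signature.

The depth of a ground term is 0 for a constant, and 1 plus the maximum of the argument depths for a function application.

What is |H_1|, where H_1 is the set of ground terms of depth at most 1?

Write N_k for the number of ground terms of depth ≤ k. A term of depth ≤ k is either a constant or a function symbol applied to arguments of depth ≤ k−1, so N_k = 2 + N_{k-1}^2 + N_{k-1}^2 + N_{k-1}^2.
N_0 = 2
N_1 = 2 + 2^2 + 2^2 + 2^2 = 14

14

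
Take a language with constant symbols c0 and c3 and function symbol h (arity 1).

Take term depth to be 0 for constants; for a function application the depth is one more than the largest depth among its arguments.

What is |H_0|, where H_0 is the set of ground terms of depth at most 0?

Let N_k = |{terms of depth ≤ k}|. Then N_0 = 2 and N_k = 2 + N_{k-1} for k ≥ 1 (one summand per function symbol, arity giving the exponent).
N_0 = 2
Explicitly: c0, c3.

2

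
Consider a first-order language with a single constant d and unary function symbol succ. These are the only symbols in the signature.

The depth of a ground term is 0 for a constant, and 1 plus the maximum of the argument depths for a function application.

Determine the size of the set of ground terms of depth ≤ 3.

4

Count level by level. With function symbols succ/1, the terms of depth ≤ k are the 1 constant together with each function applied to depth-≤(k−1) tuples, so N_k = 1 + N_{k-1}.
N_0 = 1
N_1 = 1 + 1 = 2
N_2 = 1 + 2 = 3
N_3 = 1 + 3 = 4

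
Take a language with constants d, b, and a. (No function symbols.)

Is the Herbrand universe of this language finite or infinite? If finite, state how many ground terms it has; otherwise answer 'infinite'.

There are no function symbols, so every ground term is one of the 3 constants.
The Herbrand universe is {d, b, a}, which is finite with 3 elements.

3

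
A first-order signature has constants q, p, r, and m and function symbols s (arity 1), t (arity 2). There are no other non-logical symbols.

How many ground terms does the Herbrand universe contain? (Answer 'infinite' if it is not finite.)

The signature has at least one function symbol (s, arity 1) and at least one constant (q).
Iterating s gives infinitely many distinct ground terms: q, s(q), s(s(q)), ...
So the Herbrand universe is infinite.

infinite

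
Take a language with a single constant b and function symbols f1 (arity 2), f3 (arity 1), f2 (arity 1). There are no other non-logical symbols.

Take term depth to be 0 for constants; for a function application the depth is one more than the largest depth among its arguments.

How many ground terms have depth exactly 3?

651

Write N_k for the number of ground terms of depth ≤ k. A term of depth ≤ k is either a constant or a function symbol applied to arguments of depth ≤ k−1, so N_k = 1 + N_{k-1}^2 + N_{k-1} + N_{k-1}.
N_0 = 1
N_1 = 1 + 1^2 + 1 + 1 = 4
N_2 = 1 + 4^2 + 4 + 4 = 25
N_3 = 1 + 25^2 + 25 + 25 = 676
Terms of depth exactly 3: N_3 − N_2 = 676 − 25 = 651.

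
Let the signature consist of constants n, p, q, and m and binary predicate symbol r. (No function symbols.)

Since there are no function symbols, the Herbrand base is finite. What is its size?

16

With no function symbols, the Herbrand universe is just the 4 constants.
Ground atoms per predicate: r: 4^2 = 16.
Herbrand base size = 16 = 16.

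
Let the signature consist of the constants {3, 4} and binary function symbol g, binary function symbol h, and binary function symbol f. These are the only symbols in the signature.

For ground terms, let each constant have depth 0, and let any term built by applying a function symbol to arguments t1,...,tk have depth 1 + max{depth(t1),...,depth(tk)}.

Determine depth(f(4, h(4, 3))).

2

depth(h(4, 3)) = 1 + max(0, 0) = 1
depth(f(4, h(4, 3))) = 1 + max(0, 1) = 2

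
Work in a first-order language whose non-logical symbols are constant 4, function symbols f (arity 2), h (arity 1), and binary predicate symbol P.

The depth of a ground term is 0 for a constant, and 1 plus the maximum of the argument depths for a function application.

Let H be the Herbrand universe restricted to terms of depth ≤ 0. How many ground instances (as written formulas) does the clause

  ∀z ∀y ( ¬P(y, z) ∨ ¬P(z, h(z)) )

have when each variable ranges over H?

1

Ground terms of depth ≤ 0:
  Let N_k count ground terms of depth at most k. Each non-constant term of depth ≤ k is some function symbol applied to depth-≤(k−1) arguments, giving N_k = 1 + N_{k-1}^2 + N_{k-1}.
  N_0 = 1
  Explicitly: 4.
So there is exactly 1 ground term available for substitution.
Each of z, y ranges independently over the available ground terms, and distinct assignments produce distinct instances.
Number of ground instances = 1^2 = 1.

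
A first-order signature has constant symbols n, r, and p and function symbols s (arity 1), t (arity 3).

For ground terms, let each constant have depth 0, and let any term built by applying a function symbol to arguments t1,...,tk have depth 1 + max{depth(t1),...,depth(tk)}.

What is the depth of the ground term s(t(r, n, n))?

2

depth(t(r, n, n)) = 1 + max(0, 0, 0) = 1
depth(s(t(r, n, n))) = 1 + depth(t(r, n, n)) = 1 + 1 = 2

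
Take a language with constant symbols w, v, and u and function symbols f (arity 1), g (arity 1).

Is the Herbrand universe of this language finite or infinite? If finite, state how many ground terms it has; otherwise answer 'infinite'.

infinite

The signature has at least one function symbol (f, arity 1) and at least one constant (w).
Iterating f gives infinitely many distinct ground terms: w, f(w), f(f(w)), ...
So the Herbrand universe is infinite.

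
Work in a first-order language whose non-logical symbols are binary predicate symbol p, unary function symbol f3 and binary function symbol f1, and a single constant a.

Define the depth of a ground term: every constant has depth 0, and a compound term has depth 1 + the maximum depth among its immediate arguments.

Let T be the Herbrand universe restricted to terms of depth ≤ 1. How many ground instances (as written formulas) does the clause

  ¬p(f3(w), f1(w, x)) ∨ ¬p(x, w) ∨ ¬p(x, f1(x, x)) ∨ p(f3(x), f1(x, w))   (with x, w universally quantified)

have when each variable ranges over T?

9

Ground terms of depth ≤ 1:
  Count level by level. With function symbols f3/1, f1/2, the terms of depth ≤ k are the 1 constant together with each function applied to depth-≤(k−1) tuples, so N_k = 1 + N_{k-1} + N_{k-1}^2.
  N_0 = 1
  N_1 = 1 + 1 + 1^2 = 3
So there are 3 ground terms available for substitution.
Each of x, w ranges independently over the available ground terms, and distinct assignments produce distinct instances.
Number of ground instances = 3^2 = 9.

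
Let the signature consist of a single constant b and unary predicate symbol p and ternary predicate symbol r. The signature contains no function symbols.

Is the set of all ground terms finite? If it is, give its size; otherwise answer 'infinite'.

There are no function symbols, so the only ground term is the single constant.
The Herbrand universe is {b}, finite with 1 element.

1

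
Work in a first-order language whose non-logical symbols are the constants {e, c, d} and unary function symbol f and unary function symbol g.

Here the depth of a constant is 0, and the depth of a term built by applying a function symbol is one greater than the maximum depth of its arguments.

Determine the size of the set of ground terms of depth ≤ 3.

45

Write N_k for the number of ground terms of depth ≤ k. A term of depth ≤ k is either a constant or a function symbol applied to arguments of depth ≤ k−1, so N_k = 3 + N_{k-1} + N_{k-1}.
N_0 = 3
N_1 = 3 + 3 + 3 = 9
N_2 = 3 + 9 + 9 = 21
N_3 = 3 + 21 + 21 = 45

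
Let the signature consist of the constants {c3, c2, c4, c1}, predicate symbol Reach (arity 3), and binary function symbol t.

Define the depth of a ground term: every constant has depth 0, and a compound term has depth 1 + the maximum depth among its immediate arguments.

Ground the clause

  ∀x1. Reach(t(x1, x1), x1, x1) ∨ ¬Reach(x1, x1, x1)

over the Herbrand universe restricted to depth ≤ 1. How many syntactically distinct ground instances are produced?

Ground terms of depth ≤ 1:
  Write N_k for the number of ground terms of depth ≤ k. A term of depth ≤ k is either a constant or a function symbol applied to arguments of depth ≤ k−1, so N_k = 4 + N_{k-1}^2.
  N_0 = 4
  N_1 = 4 + 4^2 = 20
So there are 20 ground terms available for substitution.
The variable x1 ranges independently over the available ground terms, and distinct assignments produce distinct instances.
Number of ground instances = 20.

20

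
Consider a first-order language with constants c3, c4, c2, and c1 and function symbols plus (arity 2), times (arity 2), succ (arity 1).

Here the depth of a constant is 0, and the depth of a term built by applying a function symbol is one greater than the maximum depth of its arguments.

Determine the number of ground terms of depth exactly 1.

Write N_k for the number of ground terms of depth ≤ k. A term of depth ≤ k is either a constant or a function symbol applied to arguments of depth ≤ k−1, so N_k = 4 + N_{k-1}^2 + N_{k-1}^2 + N_{k-1}.
N_0 = 4
N_1 = 4 + 4^2 + 4^2 + 4 = 40
Terms of depth exactly 1: N_1 − N_0 = 40 − 4 = 36.

36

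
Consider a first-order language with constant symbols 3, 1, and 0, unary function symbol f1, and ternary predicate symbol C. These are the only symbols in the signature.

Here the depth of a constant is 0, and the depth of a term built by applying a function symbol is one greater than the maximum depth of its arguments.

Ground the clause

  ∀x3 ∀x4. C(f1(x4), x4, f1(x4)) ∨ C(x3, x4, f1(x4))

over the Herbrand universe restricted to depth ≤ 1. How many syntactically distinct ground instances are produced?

36

Ground terms of depth ≤ 1:
  Let N_k = |{terms of depth ≤ k}|. Then N_0 = 3 and N_k = 3 + N_{k-1} for k ≥ 1 (one summand per function symbol, arity giving the exponent).
  N_0 = 3
  N_1 = 3 + 3 = 6
So there are 6 ground terms available for substitution.
The clause has 2 distinct variables (x3, x4), each appearing in the body. In the free term algebra distinct substitutions yield syntactically distinct ground instances.
Number of ground instances = 6^2 = 36.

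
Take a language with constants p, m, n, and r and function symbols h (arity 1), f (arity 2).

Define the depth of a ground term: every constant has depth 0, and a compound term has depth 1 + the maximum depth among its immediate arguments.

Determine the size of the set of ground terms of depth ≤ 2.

Let N_k count ground terms of depth at most k. Each non-constant term of depth ≤ k is some function symbol applied to depth-≤(k−1) arguments, giving N_k = 4 + N_{k-1} + N_{k-1}^2.
N_0 = 4
N_1 = 4 + 4 + 4^2 = 24
N_2 = 4 + 24 + 24^2 = 604

604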